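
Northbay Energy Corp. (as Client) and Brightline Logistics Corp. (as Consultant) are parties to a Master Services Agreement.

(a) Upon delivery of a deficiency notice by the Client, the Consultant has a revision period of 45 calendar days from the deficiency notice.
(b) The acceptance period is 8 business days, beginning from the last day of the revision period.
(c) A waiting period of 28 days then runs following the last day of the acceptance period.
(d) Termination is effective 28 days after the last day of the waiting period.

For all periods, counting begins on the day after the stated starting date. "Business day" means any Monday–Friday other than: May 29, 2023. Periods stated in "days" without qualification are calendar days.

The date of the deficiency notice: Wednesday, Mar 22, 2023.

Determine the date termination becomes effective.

Jul 12, 2023

The last day of the revision period: 45 calendar days after Mar 22, 2023 is May 6, 2023.
The last day of the acceptance period: 8 business days after Saturday, May 6, 2023, skipping weekends — May 8, May 9, May 10, May 11, May 12, May 15, May 16, May 17 — lands on Wednesday, May 17, 2023.
Adding 28 calendar days to May 17, 2023 gives Jun 14, 2023, which is the last day of the waiting period.
The date termination becomes effective: 28 calendar days after Jun 14, 2023 is Jul 12, 2023.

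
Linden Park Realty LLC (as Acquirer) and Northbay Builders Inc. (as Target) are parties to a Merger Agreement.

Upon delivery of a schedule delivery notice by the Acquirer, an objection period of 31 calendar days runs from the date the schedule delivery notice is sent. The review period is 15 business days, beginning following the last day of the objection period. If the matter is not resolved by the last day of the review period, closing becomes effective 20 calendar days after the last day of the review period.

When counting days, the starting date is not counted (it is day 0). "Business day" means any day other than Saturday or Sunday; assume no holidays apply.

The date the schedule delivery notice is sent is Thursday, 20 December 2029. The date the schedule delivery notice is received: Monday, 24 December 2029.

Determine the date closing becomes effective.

The last day of the objection period: 31 calendar days after 20 December 2029 is 20 January 2030.
The last day of the review period: 15 business days after Sunday, 20 January 2030, skipping weekends — Jan 21, Jan 22, Jan 23, Jan 24, …, Feb 6, Feb 7, Feb 8 — lands on Friday, 8 February 2030.
The date closing becomes effective: 8 February 2030 + 20 days = 28 February 2030.

28 February 2030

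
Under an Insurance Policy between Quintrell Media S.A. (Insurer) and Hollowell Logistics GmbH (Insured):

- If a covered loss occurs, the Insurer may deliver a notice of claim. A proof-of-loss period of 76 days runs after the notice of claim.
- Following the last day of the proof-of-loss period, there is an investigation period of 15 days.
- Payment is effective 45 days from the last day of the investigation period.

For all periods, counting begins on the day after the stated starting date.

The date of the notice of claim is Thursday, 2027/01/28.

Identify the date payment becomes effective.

The last day of the proof-of-loss period: 76 calendar days after 2027/01/28 is 2027/04/14.
Adding 15 calendar days to 2027/04/14 gives 2027/04/29, which is the last day of the investigation period.
Adding 45 calendar days to 2027/04/29 gives 2027/06/13, which is the date payment becomes effective.

2027/06/13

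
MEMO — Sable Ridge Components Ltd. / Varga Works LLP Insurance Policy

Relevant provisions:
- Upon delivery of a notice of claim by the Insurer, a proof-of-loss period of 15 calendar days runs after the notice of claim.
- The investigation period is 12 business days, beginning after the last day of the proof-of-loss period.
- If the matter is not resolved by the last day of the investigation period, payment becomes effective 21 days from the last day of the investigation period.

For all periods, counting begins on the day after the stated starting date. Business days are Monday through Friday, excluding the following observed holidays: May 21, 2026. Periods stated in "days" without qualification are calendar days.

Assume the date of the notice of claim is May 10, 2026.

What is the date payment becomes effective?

July 1, 2026

The last day of the proof-of-loss period: May 10, 2026 + 15 days = May 25, 2026.
The last day of the investigation period: counting 12 business days from Monday, May 25, 2026 (May 26, May 27, May 28, May 29, …, Jun 8, Jun 9, Jun 10, skipping weekends) reaches Wednesday, June 10, 2026.
The date payment becomes effective: 21 calendar days after June 10, 2026 is July 1, 2026.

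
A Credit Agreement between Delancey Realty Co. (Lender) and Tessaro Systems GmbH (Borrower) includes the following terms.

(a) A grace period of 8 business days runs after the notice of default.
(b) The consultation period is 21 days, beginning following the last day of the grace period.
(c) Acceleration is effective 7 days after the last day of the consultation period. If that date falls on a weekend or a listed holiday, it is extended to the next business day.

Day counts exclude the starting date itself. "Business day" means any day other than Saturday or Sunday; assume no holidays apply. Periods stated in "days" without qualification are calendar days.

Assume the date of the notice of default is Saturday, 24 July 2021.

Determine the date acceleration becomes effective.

The last day of the grace period: counting 8 business days from Saturday, 24 July 2021 (Jul 26, Jul 27, Jul 28, Jul 29, Jul 30, Aug 2, Aug 3, Aug 4, skipping weekends) reaches Wednesday, 4 August 2021.
The last day of the consultation period: 21 calendar days after 4 August 2021 is 25 August 2021.
Adding 7 calendar days to 25 August 2021 gives 1 September 2021, which is the date acceleration becomes effective. 1 September 2021 is a Wednesday, so no roll-forward applies.

1 September 2021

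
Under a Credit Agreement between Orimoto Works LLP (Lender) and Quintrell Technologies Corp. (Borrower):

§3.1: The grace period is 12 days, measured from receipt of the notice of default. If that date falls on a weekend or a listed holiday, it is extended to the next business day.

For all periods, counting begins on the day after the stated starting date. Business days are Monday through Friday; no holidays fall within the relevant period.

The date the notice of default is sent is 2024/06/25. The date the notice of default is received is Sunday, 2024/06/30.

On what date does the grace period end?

The last day of the grace period: 2024/06/30 + 12 days = 2024/07/12. 2024/07/12 is a Friday, so no roll-forward applies.

2024/07/12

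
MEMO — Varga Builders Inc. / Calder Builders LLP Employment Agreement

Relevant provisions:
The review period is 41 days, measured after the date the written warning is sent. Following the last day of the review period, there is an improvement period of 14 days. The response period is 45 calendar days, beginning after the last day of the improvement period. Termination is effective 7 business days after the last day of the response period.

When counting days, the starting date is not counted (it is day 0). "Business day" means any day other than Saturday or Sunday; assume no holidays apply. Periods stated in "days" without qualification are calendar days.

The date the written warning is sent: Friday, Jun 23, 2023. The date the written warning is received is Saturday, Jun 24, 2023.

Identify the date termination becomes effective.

Adding 41 calendar days to Jun 23, 2023 gives Aug 3, 2023, which is the last day of the review period.
The last day of the improvement period: Aug 3, 2023 + 14 days = Aug 17, 2023.
The last day of the response period: 45 calendar days after Aug 17, 2023 is Oct 1, 2023.
The date termination becomes effective: counting 7 business days from Sunday, Oct 1, 2023 (Oct 2, Oct 3, Oct 4, Oct 5, Oct 6, Oct 9, Oct 10, skipping weekends) reaches Tuesday, Oct 10, 2023.

Oct 10, 2023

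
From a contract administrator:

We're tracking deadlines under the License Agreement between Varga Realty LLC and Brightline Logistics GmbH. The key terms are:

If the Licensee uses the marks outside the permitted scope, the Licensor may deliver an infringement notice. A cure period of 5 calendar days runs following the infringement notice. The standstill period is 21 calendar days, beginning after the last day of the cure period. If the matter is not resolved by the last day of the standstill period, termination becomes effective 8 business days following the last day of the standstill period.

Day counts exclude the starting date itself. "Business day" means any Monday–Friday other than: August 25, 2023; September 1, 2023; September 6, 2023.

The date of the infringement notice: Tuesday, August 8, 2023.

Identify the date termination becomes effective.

Adding 5 calendar days to August 8, 2023 gives August 13, 2023, which is the last day of the cure period.
The last day of the standstill period: 21 calendar days after August 13, 2023 is September 3, 2023.
The date termination becomes effective: counting 8 business days from Sunday, September 3, 2023 (Sep 4, Sep 5, Sep 7, Sep 8, Sep 11, Sep 12, Sep 13, Sep 14, skipping weekends and the listed holiday on Sep 6) reaches Thursday, September 14, 2023.

September 14, 2023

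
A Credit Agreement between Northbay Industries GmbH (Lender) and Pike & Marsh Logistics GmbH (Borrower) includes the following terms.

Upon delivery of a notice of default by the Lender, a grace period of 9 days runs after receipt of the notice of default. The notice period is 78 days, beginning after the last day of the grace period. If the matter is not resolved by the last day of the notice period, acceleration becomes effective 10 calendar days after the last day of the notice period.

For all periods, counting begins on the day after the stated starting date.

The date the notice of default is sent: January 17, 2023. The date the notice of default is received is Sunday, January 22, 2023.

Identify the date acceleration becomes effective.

Adding 9 calendar days to January 22, 2023 gives January 31, 2023, which is the last day of the grace period.
Adding 78 calendar days to January 31, 2023 gives April 19, 2023, which is the last day of the notice period.
The date acceleration becomes effective: April 19, 2023 + 10 days = April 29, 2023.

April 29, 2023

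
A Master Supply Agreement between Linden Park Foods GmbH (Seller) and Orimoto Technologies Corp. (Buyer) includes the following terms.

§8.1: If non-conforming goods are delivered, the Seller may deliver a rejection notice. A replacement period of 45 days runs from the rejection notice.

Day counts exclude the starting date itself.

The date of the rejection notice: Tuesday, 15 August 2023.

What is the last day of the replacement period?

Adding 45 calendar days to 15 August 2023 gives 29 September 2023, which is the last day of the replacement period.

29 September 2023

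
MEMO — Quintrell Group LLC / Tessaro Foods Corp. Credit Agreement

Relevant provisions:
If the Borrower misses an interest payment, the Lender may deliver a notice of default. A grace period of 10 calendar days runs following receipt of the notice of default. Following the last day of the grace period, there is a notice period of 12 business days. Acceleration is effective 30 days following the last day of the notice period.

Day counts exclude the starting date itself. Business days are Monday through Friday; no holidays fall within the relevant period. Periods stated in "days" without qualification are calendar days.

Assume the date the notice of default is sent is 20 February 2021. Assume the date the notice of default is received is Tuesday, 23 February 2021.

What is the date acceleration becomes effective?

Adding 10 calendar days to 23 February 2021 gives 5 March 2021, which is the last day of the grace period.
From Friday, 5 March 2021, 12 business days (Mar 8, Mar 9, Mar 10, Mar 11, …, Mar 19, Mar 22, Mar 23, skipping weekends) brings us to Tuesday, 23 March 2021, which is the last day of the notice period.
The date acceleration becomes effective: 23 March 2021 + 30 days = 22 April 2021.

22 April 2021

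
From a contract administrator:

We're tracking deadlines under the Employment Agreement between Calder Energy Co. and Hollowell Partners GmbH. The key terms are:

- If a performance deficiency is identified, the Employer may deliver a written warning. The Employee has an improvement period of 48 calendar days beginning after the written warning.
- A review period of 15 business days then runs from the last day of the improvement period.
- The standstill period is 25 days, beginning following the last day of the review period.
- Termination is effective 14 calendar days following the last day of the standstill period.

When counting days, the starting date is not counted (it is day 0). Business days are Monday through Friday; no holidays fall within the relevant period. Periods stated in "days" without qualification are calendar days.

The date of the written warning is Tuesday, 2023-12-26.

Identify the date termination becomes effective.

Adding 48 calendar days to 2023-12-26 gives 2024-02-12, which is the last day of the improvement period.
The last day of the review period: counting 15 business days from Monday, 2024-02-12 (Feb 13, Feb 14, Feb 15, Feb 16, …, Feb 29, Mar 1, Mar 4, skipping weekends) reaches Monday, 2024-03-04.
Adding 25 calendar days to 2024-03-04 gives 2024-03-29, which is the last day of the standstill period.
The date termination becomes effective: 14 calendar days after 2024-03-29 is 2024-04-12.

2024-04-12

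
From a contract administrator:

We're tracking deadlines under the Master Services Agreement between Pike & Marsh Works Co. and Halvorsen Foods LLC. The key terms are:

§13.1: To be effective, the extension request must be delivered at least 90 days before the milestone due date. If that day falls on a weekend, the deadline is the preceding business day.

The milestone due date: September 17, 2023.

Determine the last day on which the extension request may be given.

September 17, 2023 minus 90 days is June 19, 2023. That is a Monday, so no adjustment is needed.

June 19, 2023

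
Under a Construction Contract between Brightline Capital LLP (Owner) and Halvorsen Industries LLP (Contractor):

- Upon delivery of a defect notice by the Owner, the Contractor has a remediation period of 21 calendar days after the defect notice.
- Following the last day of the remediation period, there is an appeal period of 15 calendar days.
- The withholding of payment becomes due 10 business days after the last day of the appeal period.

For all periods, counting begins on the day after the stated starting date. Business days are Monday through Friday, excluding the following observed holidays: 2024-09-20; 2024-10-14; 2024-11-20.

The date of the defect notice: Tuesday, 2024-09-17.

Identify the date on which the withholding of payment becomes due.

2024-11-06

The last day of the remediation period: 21 calendar days after 2024-09-17 is 2024-10-08.
Adding 15 calendar days to 2024-10-08 gives 2024-10-23, which is the last day of the appeal period.
From Wednesday, 2024-10-23, 10 business days (Oct 24, Oct 25, Oct 28, Oct 29, Oct 30, Oct 31, Nov 1, Nov 4, Nov 5, Nov 6, skipping weekends) brings us to Wednesday, 2024-11-06, which is the date on which the withholding of payment becomes due.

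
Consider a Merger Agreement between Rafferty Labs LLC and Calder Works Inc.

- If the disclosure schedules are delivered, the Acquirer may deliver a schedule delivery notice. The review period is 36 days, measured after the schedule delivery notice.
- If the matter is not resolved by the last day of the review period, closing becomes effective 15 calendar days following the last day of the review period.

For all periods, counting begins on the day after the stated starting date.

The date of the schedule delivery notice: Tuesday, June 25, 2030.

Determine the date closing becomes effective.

The last day of the review period: June 25, 2030 + 36 days = July 31, 2030.
Adding 15 calendar days to July 31, 2030 gives August 15, 2030, which is the date closing becomes effective.

August 15, 2030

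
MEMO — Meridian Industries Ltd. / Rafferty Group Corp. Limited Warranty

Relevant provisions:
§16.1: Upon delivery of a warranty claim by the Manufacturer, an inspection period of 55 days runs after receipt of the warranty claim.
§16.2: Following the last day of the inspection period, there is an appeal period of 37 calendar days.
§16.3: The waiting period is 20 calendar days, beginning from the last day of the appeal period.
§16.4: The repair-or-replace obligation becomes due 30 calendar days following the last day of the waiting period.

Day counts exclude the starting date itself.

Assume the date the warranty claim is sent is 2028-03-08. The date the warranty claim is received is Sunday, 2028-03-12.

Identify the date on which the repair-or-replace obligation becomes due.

The last day of the inspection period: 2028-03-12 + 55 days = 2028-05-06.
Adding 37 calendar days to 2028-05-06 gives 2028-06-12, which is the last day of the appeal period.
The last day of the waiting period: 2028-06-12 + 20 days = 2028-07-02.
The date on which the repair-or-replace obligation becomes due: 30 calendar days after 2028-07-02 is 2028-08-01.

2028-08-01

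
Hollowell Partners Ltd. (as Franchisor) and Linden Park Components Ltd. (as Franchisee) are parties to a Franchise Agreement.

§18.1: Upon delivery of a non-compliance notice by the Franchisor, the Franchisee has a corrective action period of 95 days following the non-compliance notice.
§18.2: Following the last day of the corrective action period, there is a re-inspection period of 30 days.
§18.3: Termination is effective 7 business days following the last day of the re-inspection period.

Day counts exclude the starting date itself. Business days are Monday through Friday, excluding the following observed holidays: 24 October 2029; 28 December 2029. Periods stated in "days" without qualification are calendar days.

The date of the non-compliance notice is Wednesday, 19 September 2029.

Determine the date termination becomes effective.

Adding 95 calendar days to 19 September 2029 gives 23 December 2029, which is the last day of the corrective action period.
The last day of the re-inspection period: 30 calendar days after 23 December 2029 is 22 January 2030.
The date termination becomes effective: 7 business days after Tuesday, 22 January 2030, skipping weekends — Jan 23, Jan 24, Jan 25, Jan 28, Jan 29, Jan 30, Jan 31 — lands on Thursday, 31 January 2030.

31 January 2030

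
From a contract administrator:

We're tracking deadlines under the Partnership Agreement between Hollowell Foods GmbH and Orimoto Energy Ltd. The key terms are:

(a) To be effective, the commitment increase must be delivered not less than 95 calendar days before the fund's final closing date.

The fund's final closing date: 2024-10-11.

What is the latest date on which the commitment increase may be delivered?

2024-07-08

Counting back 95 calendar days from 2024-10-11 gives 2024-07-08.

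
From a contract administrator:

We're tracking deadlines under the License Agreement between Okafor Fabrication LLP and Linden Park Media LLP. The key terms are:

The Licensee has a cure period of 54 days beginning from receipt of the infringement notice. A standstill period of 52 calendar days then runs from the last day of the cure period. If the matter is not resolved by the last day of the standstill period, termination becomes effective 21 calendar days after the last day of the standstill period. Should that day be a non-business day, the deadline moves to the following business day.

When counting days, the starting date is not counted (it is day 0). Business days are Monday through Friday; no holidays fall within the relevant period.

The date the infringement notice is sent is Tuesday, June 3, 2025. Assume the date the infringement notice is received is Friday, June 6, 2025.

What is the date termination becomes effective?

October 13, 2025

Adding 54 calendar days to June 6, 2025 gives July 30, 2025, which is the last day of the cure period.
The last day of the standstill period: July 30, 2025 + 52 days = September 20, 2025.
The date termination becomes effective: 21 calendar days after September 20, 2025 is October 11, 2025. That falls on a Saturday, so it rolls to the next business day, Monday, October 13, 2025.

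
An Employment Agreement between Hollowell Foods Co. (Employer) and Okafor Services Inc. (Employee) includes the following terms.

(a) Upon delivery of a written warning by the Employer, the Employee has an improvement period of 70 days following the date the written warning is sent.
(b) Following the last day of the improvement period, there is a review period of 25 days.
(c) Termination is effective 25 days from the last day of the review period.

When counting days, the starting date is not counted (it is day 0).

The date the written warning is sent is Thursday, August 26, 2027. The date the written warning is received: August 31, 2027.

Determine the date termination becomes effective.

The last day of the improvement period: 70 calendar days after August 26, 2027 is November 4, 2027.
The last day of the review period: November 4, 2027 + 25 days = November 29, 2027.
The date termination becomes effective: November 29, 2027 + 25 days = December 24, 2027.

December 24, 2027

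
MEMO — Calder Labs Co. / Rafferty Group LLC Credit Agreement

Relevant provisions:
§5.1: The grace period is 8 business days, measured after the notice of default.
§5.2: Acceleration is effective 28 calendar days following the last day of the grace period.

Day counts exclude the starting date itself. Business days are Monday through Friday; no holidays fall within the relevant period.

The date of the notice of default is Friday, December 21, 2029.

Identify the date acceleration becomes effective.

The last day of the grace period: 8 business days after Friday, December 21, 2029, skipping weekends — Dec 24, Dec 25, Dec 26, Dec 27, Dec 28, Dec 31, Jan 1, Jan 2 — lands on Wednesday, January 2, 2030.
The date acceleration becomes effective: 28 calendar days after January 2, 2030 is January 30, 2030.

January 30, 2030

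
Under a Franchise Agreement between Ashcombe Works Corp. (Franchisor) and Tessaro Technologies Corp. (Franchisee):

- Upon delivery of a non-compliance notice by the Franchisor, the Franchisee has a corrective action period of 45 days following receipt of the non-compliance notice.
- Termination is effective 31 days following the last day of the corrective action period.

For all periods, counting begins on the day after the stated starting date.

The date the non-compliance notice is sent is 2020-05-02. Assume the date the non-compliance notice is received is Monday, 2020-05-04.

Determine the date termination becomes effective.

Adding 45 calendar days to 2020-05-04 gives 2020-06-18, which is the last day of the corrective action period.
The date termination becomes effective: 2020-06-18 + 31 days = 2020-07-19.

2020-07-19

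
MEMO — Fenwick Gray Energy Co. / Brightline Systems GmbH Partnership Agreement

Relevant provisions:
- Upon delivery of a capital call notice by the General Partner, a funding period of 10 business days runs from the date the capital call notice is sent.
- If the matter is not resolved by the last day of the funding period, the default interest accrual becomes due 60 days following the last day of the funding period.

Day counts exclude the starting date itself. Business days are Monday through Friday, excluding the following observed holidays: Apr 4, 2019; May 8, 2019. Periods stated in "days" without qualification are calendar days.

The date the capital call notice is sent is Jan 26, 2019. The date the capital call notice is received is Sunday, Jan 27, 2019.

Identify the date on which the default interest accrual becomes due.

The last day of the funding period: counting 10 business days from Saturday, Jan 26, 2019 (Jan 28, Jan 29, Jan 30, Jan 31, Feb 1, Feb 4, Feb 5, Feb 6, Feb 7, Feb 8, skipping weekends) reaches Friday, Feb 8, 2019.
The date on which the default interest accrual becomes due: Feb 8, 2019 + 60 days = Apr 9, 2019.

Apr 9, 2019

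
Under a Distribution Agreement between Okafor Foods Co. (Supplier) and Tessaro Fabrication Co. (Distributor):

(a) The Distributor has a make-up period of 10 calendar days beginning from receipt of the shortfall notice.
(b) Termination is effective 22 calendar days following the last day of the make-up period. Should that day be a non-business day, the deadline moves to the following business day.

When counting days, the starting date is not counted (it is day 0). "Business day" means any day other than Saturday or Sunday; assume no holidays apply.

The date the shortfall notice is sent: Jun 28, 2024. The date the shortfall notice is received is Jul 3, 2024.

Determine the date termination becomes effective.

The last day of the make-up period: 10 calendar days after Jul 3, 2024 is Jul 13, 2024.
Adding 22 calendar days to Jul 13, 2024 gives Aug 4, 2024, which is the date termination becomes effective. That falls on a Sunday, so it rolls to the next business day, Monday, Aug 5, 2024.

Aug 5, 2024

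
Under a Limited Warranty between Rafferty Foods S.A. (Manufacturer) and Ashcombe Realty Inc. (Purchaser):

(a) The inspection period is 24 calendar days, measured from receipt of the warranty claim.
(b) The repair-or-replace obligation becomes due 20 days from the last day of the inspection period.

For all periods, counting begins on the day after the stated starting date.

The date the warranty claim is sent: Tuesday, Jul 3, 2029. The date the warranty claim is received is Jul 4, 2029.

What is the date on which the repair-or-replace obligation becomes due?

Aug 17, 2029

The last day of the inspection period: 24 calendar days after Jul 4, 2029 is Jul 28, 2029.
Adding 20 calendar days to Jul 28, 2029 gives Aug 17, 2029, which is the date on which the repair-or-replace obligation becomes due.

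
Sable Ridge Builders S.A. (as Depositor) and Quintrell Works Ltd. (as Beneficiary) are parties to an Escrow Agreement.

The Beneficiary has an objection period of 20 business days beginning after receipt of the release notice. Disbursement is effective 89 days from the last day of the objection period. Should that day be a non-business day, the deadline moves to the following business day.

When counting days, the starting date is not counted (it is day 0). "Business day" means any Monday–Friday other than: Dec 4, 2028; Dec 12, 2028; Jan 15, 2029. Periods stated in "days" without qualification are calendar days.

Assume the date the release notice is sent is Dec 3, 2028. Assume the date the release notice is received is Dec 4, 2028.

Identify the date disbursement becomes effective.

From Monday, Dec 4, 2028, 20 business days (Dec 5, Dec 6, Dec 7, Dec 8, …, Dec 29, Jan 1, Jan 2, skipping weekends and the listed holiday on Dec 12) brings us to Tuesday, Jan 2, 2029, which is the last day of the objection period.
The date disbursement becomes effective: Jan 2, 2029 + 89 days = Apr 1, 2029. That falls on a Sunday, so it rolls to the next business day, Monday, Apr 2, 2029.

Apr 2, 2029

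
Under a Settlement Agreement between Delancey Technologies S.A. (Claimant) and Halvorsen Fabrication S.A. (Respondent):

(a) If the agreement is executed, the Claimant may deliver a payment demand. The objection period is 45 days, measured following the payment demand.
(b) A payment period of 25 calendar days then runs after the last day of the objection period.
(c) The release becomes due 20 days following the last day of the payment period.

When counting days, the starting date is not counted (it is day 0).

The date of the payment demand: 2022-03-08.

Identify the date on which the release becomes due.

The last day of the objection period: 45 calendar days after 2022-03-08 is 2022-04-22.
The last day of the payment period: 25 calendar days after 2022-04-22 is 2022-05-17.
The date on which the release becomes due: 20 calendar days after 2022-05-17 is 2022-06-06.

2022-06-06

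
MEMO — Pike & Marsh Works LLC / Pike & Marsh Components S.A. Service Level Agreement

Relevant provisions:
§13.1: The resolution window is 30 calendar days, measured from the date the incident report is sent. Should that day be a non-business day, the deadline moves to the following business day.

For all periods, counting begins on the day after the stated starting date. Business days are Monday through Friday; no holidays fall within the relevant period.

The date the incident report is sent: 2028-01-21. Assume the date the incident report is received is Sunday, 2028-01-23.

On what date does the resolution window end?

The last day of the resolution window: 30 calendar days after 2028-01-21 is 2028-02-20. That falls on a Sunday, so it rolls to the next business day, Monday, 2028-02-21.

2028-02-21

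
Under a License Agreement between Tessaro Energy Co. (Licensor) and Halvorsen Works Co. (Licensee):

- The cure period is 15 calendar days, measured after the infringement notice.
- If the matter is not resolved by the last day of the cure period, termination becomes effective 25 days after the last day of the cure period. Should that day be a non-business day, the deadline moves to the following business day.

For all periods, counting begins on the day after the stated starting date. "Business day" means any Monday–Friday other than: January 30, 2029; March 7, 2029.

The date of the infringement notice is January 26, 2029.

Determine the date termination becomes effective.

Adding 15 calendar days to January 26, 2029 gives February 10, 2029, which is the last day of the cure period.
The date termination becomes effective: February 10, 2029 + 25 days = March 7, 2029. That falls on Wednesday, a listed holiday, so it rolls to the next business day, Thursday, March 8, 2029.

March 8, 2029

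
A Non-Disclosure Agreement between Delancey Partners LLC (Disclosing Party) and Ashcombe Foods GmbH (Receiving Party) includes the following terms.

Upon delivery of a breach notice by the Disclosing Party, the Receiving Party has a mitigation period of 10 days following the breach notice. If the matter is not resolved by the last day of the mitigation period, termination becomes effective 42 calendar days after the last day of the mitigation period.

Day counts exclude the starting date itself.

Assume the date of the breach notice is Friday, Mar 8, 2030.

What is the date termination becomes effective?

Apr 29, 2030

The last day of the mitigation period: 10 calendar days after Mar 8, 2030 is Mar 18, 2030.
The date termination becomes effective: Mar 18, 2030 + 42 days = Apr 29, 2030.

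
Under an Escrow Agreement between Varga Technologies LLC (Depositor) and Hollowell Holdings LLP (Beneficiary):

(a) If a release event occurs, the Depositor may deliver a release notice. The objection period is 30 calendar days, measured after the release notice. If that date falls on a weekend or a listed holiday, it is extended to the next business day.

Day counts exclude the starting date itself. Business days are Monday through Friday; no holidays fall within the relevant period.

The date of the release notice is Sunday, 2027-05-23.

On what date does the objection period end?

The last day of the objection period: 2027-05-23 + 30 days = 2027-06-22. 2027-06-22 is a Tuesday, so no roll-forward applies.

2027-06-22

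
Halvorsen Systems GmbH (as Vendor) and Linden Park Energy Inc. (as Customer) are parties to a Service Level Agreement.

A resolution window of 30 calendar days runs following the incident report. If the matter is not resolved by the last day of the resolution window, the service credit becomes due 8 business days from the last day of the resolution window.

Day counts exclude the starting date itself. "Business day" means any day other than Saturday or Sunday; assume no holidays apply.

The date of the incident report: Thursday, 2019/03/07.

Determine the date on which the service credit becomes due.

Adding 30 calendar days to 2019/03/07 gives 2019/04/06, which is the last day of the resolution window.
The date on which the service credit becomes due: 8 business days after Saturday, 2019/04/06, skipping weekends — Apr 8, Apr 9, Apr 10, Apr 11, Apr 12, Apr 15, Apr 16, Apr 17 — lands on Wednesday, 2019/04/17.

2019/04/17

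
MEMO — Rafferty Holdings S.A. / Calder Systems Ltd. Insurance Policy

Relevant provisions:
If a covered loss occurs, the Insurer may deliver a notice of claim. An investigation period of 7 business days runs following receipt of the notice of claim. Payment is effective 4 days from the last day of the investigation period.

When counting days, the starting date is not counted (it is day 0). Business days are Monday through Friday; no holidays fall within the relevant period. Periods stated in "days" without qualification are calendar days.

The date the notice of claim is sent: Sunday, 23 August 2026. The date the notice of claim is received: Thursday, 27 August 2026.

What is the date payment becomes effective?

From Thursday, 27 August 2026, 7 business days (Aug 28, Aug 31, Sep 1, Sep 2, Sep 3, Sep 4, Sep 7, skipping weekends) brings us to Monday, 7 September 2026, which is the last day of the investigation period.
Adding 4 calendar days to 7 September 2026 gives 11 September 2026, which is the date payment becomes effective.

11 September 2026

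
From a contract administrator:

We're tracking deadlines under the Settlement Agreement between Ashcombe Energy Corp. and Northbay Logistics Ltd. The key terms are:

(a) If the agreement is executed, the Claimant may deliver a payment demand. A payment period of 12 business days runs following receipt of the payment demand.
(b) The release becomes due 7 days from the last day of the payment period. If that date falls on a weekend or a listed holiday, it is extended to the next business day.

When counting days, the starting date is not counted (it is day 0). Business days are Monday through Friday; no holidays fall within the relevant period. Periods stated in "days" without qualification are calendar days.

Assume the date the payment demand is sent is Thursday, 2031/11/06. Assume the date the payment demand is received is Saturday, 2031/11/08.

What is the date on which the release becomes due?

2031/12/02

From Saturday, 2031/11/08, 12 business days (Nov 10, Nov 11, Nov 12, Nov 13, …, Nov 21, Nov 24, Nov 25, skipping weekends) brings us to Tuesday, 2031/11/25, which is the last day of the payment period.
The date on which the release becomes due: 7 calendar days after 2031/11/25 is 2031/12/02. 2031/12/02 is a Tuesday, so no roll-forward applies.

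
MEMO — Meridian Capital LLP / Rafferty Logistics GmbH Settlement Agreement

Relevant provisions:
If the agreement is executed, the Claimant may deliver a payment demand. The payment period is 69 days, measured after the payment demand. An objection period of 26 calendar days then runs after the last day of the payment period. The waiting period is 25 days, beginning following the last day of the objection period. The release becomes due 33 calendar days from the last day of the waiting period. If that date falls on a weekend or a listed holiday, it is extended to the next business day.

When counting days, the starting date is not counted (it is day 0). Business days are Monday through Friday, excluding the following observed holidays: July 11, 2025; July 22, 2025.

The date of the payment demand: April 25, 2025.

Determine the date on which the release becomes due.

September 25, 2025

The last day of the payment period: 69 calendar days after April 25, 2025 is July 3, 2025.
Adding 26 calendar days to July 3, 2025 gives July 29, 2025, which is the last day of the objection period.
The last day of the waiting period: 25 calendar days after July 29, 2025 is August 23, 2025.
Adding 33 calendar days to August 23, 2025 gives September 25, 2025, which is the date on which the release becomes due. September 25, 2025 is a Thursday and is not a listed holiday, so no roll-forward applies.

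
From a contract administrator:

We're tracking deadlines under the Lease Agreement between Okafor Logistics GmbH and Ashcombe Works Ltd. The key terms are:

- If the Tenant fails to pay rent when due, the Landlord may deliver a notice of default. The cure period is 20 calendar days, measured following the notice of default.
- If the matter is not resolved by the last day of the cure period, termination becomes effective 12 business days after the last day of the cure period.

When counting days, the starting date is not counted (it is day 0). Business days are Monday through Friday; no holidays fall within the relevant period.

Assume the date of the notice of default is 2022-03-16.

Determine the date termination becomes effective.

2022-04-21

The last day of the cure period: 2022-03-16 + 20 days = 2022-04-05.
From Tuesday, 2022-04-05, 12 business days (Apr 6, Apr 7, Apr 8, Apr 11, …, Apr 19, Apr 20, Apr 21, skipping weekends) brings us to Thursday, 2022-04-21, which is the date termination becomes effective.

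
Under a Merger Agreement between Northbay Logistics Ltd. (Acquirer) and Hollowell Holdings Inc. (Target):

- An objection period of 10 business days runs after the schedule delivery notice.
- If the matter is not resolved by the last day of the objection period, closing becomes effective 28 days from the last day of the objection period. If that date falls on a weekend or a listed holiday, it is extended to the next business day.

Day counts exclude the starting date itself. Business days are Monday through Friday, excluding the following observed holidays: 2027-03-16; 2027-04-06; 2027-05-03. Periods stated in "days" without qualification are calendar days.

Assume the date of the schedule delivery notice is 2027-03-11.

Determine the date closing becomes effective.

2027-04-23

From Thursday, 2027-03-11, 10 business days (Mar 12, Mar 15, Mar 17, Mar 18, Mar 19, Mar 22, Mar 23, Mar 24, Mar 25, Mar 26, skipping weekends and the listed holiday on Mar 16) brings us to Friday, 2027-03-26, which is the last day of the objection period.
Adding 28 calendar days to 2027-03-26 gives 2027-04-23, which is the date closing becomes effective. 2027-04-23 is a Friday and is not a listed holiday, so no roll-forward applies.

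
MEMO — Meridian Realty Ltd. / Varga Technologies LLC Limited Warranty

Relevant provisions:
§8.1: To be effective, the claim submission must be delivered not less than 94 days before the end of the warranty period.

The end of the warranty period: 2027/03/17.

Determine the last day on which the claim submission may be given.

Counting back 94 calendar days from 2027/03/17 gives 2026/12/13.

2026/12/13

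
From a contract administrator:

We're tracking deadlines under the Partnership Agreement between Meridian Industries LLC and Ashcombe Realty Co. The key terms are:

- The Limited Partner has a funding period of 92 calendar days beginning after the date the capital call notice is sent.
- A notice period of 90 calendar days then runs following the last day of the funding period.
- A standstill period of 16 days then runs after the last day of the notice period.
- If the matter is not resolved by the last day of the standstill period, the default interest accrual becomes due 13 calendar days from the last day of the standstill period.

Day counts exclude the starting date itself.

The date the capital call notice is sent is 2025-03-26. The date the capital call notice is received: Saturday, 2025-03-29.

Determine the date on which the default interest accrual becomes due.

2025-10-23

The last day of the funding period: 2025-03-26 + 92 days = 2025-06-26.
The last day of the notice period: 90 calendar days after 2025-06-26 is 2025-09-24.
The last day of the standstill period: 2025-09-24 + 16 days = 2025-10-10.
The date on which the default interest accrual becomes due: 13 calendar days after 2025-10-10 is 2025-10-23.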